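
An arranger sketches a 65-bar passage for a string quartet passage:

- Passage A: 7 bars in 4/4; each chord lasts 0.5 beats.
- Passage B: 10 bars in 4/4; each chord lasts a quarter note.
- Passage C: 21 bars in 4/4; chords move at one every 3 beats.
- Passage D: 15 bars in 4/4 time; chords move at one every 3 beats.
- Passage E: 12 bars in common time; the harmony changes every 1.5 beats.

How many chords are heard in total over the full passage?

A: 7 bars × 4 beats = 28 beats; 0.5 beats/chord → 56 chords.
B: 10 bars × 4 beats = 40 beats; 1 beat/chord → 40 chords.
C: 21 bars × 4 beats = 84 beats; 3 beats/chord → 28 chords.
D: 15 bars × 4 beats = 60 beats; 3 beats/chord → 20 chords.
E: 12 bars × 4 beats = 48 beats; 1.5 beats/chord → 32 chords.
Total: 56 + 40 + 28 + 20 + 32 = 176.

176 chords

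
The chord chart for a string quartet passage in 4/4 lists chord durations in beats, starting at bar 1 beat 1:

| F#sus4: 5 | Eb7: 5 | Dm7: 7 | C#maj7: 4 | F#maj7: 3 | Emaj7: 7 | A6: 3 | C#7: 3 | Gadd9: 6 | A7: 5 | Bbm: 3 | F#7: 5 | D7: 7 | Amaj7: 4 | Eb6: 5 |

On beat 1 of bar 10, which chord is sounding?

C#7

Beat 1 of bar 10 is beat (10−1)×4 + 1 = 37 overall.
Running totals: F#sus4 ends at 5, Eb7 ends at 10, Dm7 ends at 17, C#maj7 ends at 21, F#maj7 ends at 24, Emaj7 ends at 31, A6 ends at 34, C#7 ends at 37.
Beat 37 falls within C#7.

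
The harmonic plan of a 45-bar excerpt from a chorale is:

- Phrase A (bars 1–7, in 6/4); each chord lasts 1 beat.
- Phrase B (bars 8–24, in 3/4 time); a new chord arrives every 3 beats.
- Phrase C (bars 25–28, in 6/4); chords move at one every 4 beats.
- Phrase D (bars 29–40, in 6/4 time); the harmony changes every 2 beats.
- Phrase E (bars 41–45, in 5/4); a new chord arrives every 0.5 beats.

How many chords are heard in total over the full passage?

A: 7 bars × 6 beats = 42 beats; 1 beat/chord → 42 chords.
B: 17 bars × 3 beats = 51 beats; 3 beats/chord → 17 chords.
C: 4 bars × 6 beats = 24 beats; 4 beats/chord → 6 chords.
D: 12 bars × 6 beats = 72 beats; 2 beats/chord → 36 chords.
E: 5 bars × 5 beats = 25 beats; 0.5 beats/chord → 50 chords.
Total: 42 + 17 + 6 + 36 + 50 = 151.

151 chords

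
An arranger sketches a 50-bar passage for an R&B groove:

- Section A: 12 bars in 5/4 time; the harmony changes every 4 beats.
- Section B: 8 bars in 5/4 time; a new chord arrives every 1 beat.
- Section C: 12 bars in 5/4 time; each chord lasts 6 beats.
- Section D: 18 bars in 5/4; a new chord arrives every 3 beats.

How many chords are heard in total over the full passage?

A: 12·5 = 60 beats, 60/4 = 15 chords.
B: 8·5 = 40 beats, 40/1 = 40 chords.
C: 12·5 = 60 beats, 60/6 = 10 chords.
D: 18·5 = 90 beats, 90/3 = 30 chords.
Total: 15 + 40 + 10 + 30 = 95.

95 chords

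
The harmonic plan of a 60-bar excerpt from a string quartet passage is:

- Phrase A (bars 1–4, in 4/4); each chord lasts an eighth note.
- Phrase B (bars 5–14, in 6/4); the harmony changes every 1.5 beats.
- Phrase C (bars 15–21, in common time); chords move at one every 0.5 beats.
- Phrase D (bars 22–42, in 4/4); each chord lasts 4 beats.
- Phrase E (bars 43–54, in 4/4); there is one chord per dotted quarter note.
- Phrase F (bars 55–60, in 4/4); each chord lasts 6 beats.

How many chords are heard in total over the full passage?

A has 16 beats and chords last 0.5 each, so 32 chords.
B has 60 beats and chords last 1.5 each, so 40 chords.
C has 28 beats and chords last 0.5 each, so 56 chords.
D has 84 beats and chords last 4 each, so 21 chords.
E has 48 beats and chords last 1.5 each, so 32 chords.
F has 24 beats and chords last 6 each, so 4 chords.
Total: 32 + 40 + 56 + 21 + 32 + 4 = 185.

185 chords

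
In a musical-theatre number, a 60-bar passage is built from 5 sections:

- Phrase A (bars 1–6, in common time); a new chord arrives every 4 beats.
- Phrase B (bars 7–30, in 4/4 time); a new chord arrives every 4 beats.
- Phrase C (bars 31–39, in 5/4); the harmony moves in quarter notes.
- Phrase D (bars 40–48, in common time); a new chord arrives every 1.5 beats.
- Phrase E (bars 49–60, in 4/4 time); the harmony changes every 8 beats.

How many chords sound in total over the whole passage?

A has 24 beats and chords last 4 each, so 6 chords.
B has 96 beats and chords last 4 each, so 24 chords.
C has 45 beats and chords last 1 each, so 45 chords.
D has 36 beats and chords last 1.5 each, so 24 chords.
E has 48 beats and chords last 8 each, so 6 chords.
Total: 6 + 24 + 45 + 24 + 6 = 105.

105 chords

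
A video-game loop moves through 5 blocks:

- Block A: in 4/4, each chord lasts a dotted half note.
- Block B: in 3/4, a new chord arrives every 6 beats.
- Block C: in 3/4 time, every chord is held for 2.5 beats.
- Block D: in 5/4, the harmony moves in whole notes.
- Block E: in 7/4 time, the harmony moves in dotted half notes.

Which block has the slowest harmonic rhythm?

A: each chord is 3 beats in 4/4, so 4/3 per bar.
B: each chord is 6 beats in 3/4, so 0.5 per bar.
C: each chord is 2.5 beats in 3/4, so 1.2 per bar.
D: each chord is 4 beats in 5/4, so 1.25 per bar.
E: each chord is 3 beats in 7/4, so 7/3 per bar.
Slowest is B at 0.5 chords/bar.

Block B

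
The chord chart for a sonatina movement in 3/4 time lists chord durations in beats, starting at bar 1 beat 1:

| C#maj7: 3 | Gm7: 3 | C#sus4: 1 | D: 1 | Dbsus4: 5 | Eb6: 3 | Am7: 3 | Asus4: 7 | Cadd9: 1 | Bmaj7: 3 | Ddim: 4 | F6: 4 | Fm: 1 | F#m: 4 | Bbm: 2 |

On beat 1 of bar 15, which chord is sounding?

Beat 1 of bar 15 is beat (15−1)×3 + 1 = 43 overall.
Running totals: C#maj7 ends at 3, Gm7 ends at 6, C#sus4 ends at 7, D ends at 8, Dbsus4 ends at 13, Eb6 ends at 16, Am7 ends at 19, Asus4 ends at 26, Cadd9 ends at 27, Bmaj7 ends at 30, Ddim ends at 34, F6 ends at 38, Fm ends at 39, F#m ends at 43.
Beat 43 falls within F#m.

F#m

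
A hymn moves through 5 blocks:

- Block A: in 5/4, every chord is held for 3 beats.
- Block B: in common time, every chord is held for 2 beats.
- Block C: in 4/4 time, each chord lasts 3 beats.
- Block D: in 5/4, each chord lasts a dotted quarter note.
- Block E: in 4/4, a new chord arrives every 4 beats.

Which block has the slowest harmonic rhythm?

Block E

A: 5 beats/bar ÷ 3 beats/chord = 5/3 chords/bar.
B: 4 beats/bar ÷ 2 beats/chord = 2 chords/bar.
C: 4 beats/bar ÷ 3 beats/chord = 4/3 chords/bar.
D: 5 beats/bar ÷ 1.5 beats/chord = 10/3 chords/bar.
E: 4 beats/bar ÷ 4 beats/chord = 1 chord/bar.
Slowest is E at 1 chords/bar.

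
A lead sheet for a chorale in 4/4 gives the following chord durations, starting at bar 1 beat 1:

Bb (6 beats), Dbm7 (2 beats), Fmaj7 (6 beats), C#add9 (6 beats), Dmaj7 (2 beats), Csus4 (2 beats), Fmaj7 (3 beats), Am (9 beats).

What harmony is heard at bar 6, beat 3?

Csus4

Beat 3 of bar 6 is beat (6−1)×4 + 3 = 23 overall.
Running totals: Bb ends at 6, Dbm7 ends at 8, Fmaj7 ends at 14, C#add9 ends at 20, Dmaj7 ends at 22, Csus4 ends at 24.
Beat 23 falls within Csus4.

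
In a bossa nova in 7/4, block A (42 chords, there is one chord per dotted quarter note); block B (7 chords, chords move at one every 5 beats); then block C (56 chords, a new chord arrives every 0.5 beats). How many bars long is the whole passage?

18 bars

A: 42 × 1.5 = 63 beats = 9 bars.
B: 7 × 5 = 35 beats = 5 bars.
C: 56 × 0.5 = 28 beats = 4 bars.
Total: 9 + 5 + 4 = 18 bars.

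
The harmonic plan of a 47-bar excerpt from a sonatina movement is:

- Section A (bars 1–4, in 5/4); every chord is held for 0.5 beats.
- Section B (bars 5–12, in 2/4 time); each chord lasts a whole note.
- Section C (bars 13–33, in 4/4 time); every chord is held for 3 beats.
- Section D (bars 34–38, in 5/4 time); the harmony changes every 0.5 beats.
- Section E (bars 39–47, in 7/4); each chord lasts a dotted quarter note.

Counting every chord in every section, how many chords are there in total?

164 chords

A: 4 bars × 5 beats = 20 beats; 0.5 beats/chord → 40 chords.
B: 8 bars × 2 beats = 16 beats; 4 beats/chord → 4 chords.
C: 21 bars × 4 beats = 84 beats; 3 beats/chord → 28 chords.
D: 5 bars × 5 beats = 25 beats; 0.5 beats/chord → 50 chords.
E: 9 bars × 7 beats = 63 beats; 1.5 beats/chord → 42 chords.
Total: 40 + 4 + 28 + 50 + 42 = 164.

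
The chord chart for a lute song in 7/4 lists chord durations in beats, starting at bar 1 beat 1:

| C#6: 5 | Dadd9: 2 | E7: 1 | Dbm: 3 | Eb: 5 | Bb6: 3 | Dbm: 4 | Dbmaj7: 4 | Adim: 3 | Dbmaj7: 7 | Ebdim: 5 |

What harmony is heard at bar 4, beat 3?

Beat 3 of bar 4 is beat (4−1)×7 + 3 = 24 overall.
Running totals: C#6 ends at 5, Dadd9 ends at 7, E7 ends at 8, Dbm ends at 11, Eb ends at 16, Bb6 ends at 19, Dbm ends at 23, Dbmaj7 ends at 27.
Beat 24 falls within Dbmaj7.

Dbmaj7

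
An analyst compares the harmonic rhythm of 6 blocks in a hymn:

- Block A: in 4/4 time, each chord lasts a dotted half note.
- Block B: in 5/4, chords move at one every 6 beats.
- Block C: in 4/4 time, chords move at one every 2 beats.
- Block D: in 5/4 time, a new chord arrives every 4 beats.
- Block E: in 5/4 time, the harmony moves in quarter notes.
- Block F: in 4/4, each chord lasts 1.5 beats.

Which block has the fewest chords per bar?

A: 4 beats/bar ÷ 3 beats/chord = 4/3 chords/bar.
B: 5 beats/bar ÷ 6 beats/chord = 5/6 chords/bar.
C: 4 beats/bar ÷ 2 beats/chord = 2 chords/bar.
D: 5 beats/bar ÷ 4 beats/chord = 1.25 chords/bar.
E: 5 beats/bar ÷ 1 beat/chord = 5 chords/bar.
F: 4 beats/bar ÷ 1.5 beats/chord = 8/3 chords/bar.
Slowest is B at 5/6 chords/bar.

Block B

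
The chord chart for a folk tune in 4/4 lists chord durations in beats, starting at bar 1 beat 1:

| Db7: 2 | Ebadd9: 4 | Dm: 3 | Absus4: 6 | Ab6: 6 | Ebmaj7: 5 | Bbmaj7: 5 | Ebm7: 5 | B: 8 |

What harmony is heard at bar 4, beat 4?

Ab6

Beat 4 of bar 4 is beat (4−1)×4 + 4 = 16 overall.
Running totals: Db7 ends at 2, Ebadd9 ends at 6, Dm ends at 9, Absus4 ends at 15, Ab6 ends at 21.
Beat 16 falls within Ab6.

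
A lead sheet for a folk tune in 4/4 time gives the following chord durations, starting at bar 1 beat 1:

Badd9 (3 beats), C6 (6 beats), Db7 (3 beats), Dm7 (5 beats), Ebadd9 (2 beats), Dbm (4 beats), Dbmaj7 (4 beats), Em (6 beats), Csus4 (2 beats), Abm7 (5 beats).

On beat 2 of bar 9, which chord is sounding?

Beat 2 of bar 9 is beat (9−1)×4 + 2 = 34 overall.
Running totals: Badd9 ends at 3, C6 ends at 9, Db7 ends at 12, Dm7 ends at 17, Ebadd9 ends at 19, Dbm ends at 23, Dbmaj7 ends at 27, Em ends at 33, Csus4 ends at 35.
Beat 34 falls within Csus4.

Csus4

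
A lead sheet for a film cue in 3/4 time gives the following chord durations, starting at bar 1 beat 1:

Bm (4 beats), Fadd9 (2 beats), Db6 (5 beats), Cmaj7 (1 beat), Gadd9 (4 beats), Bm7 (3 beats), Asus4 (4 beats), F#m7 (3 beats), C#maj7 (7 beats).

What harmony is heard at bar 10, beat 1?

C#maj7

Beat 1 of bar 10 is beat (10−1)×3 + 1 = 28 overall.
Running totals: Bm ends at 4, Fadd9 ends at 6, Db6 ends at 11, Cmaj7 ends at 12, Gadd9 ends at 16, Bm7 ends at 19, Asus4 ends at 23, F#m7 ends at 26, C#maj7 ends at 33.
Beat 28 falls within C#maj7.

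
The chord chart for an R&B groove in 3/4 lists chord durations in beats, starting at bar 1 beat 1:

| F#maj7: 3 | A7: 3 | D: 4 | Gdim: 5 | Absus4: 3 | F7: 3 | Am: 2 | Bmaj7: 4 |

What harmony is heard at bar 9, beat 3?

Beat 3 of bar 9 is beat (9−1)×3 + 3 = 27 overall.
Running totals: F#maj7 ends at 3, A7 ends at 6, D ends at 10, Gdim ends at 15, Absus4 ends at 18, F7 ends at 21, Am ends at 23, Bmaj7 ends at 27.
Beat 27 falls within Bmaj7.

Bmaj7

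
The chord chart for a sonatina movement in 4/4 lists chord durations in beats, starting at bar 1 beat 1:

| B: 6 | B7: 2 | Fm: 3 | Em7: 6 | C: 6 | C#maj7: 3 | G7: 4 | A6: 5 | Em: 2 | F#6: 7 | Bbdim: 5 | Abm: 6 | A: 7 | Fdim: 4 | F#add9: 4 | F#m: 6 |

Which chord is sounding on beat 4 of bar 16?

Beat 4 of bar 16 is beat (16−1)×4 + 4 = 64 overall.
Running totals: B ends at 6, B7 ends at 8, Fm ends at 11, Em7 ends at 17, C ends at 23, C#maj7 ends at 26, G7 ends at 30, A6 ends at 35, Em ends at 37, F#6 ends at 44, Bbdim ends at 49, Abm ends at 55, A ends at 62, Fdim ends at 66.
Beat 64 falls within Fdim.

Fdim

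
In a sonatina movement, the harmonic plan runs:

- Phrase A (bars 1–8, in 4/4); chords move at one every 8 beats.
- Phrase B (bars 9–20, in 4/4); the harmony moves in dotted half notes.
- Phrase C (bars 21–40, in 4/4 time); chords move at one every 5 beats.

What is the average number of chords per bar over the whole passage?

A: 8 bars of 4 beats is 32 beats; at 8 beats each that's 4 chords.
B: 12 bars of 4 beats is 48 beats; at 3 beats each that's 16 chords.
C: 20 bars of 4 beats is 80 beats; at 5 beats each that's 16 chords.
Overall: 36 chords over 40 bars → 36/40 = 0.9 chords per bar.

0.9 chords per bar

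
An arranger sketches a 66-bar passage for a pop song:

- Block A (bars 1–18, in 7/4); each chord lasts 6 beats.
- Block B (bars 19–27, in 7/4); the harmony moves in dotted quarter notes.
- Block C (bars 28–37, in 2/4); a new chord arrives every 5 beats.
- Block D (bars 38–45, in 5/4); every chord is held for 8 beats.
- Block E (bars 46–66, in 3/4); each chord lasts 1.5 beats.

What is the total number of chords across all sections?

114 chords

A: 18·7 = 126 beats, 126/6 = 21 chords.
B: 9·7 = 63 beats, 63/1.5 = 42 chords.
C: 10·2 = 20 beats, 20/5 = 4 chords.
D: 8·5 = 40 beats, 40/8 = 5 chords.
E: 21·3 = 63 beats, 63/1.5 = 42 chords.
Total: 21 + 42 + 4 + 5 + 42 = 114.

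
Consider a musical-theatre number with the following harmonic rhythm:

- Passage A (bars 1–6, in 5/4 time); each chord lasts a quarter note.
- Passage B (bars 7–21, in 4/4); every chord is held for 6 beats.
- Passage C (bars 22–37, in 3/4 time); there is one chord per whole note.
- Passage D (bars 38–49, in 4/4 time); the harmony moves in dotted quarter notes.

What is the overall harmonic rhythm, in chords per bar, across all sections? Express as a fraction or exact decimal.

A: 6 × 5 = 30 beats ÷ 1 = 30 chords.
B: 15 × 4 = 60 beats ÷ 6 = 10 chords.
C: 16 × 3 = 48 beats ÷ 4 = 12 chords.
D: 12 × 4 = 48 beats ÷ 1.5 = 32 chords.
Overall: 84 chords over 49 bars → 84/49 = 12/7 chords per bar.

12/7 chords per bar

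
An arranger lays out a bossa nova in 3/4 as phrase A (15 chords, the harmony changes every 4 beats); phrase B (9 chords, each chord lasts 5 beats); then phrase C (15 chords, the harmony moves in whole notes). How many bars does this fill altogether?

A: 15 × 4 = 60 beats = 20 bars.
B: 9 × 5 = 45 beats = 15 bars.
C: 15 × 4 = 60 beats = 20 bars.
Total: 20 + 15 + 20 = 55 bars.

55 bars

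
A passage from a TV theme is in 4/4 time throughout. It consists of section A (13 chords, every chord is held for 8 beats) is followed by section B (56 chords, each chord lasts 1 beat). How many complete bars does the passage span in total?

A: 13 × 8 = 104 beats = 26 bars.
B: 56 × 1 = 56 beats = 14 bars.
Total: 26 + 14 = 40 bars.

40 bars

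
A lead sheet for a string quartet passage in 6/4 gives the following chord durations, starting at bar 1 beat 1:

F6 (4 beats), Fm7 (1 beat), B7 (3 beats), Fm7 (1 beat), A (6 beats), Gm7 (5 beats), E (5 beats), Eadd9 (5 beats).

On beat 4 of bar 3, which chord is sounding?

Gm7

Beat 4 of bar 3 is beat (3−1)×6 + 4 = 16 overall.
Running totals: F6 ends at 4, Fm7 ends at 5, B7 ends at 8, Fm7 ends at 9, A ends at 15, Gm7 ends at 20.
Beat 16 falls within Gm7.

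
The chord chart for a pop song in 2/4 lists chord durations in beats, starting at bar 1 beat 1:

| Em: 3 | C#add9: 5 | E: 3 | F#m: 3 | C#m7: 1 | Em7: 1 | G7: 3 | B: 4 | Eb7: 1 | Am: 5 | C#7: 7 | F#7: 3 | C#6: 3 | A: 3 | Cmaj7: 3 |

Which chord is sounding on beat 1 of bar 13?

Am

Beat 1 of bar 13 is beat (13−1)×2 + 1 = 25 overall.
Running totals: Em ends at 3, C#add9 ends at 8, E ends at 11, F#m ends at 14, C#m7 ends at 15, Em7 ends at 16, G7 ends at 19, B ends at 23, Eb7 ends at 24, Am ends at 29.
Beat 25 falls within Am.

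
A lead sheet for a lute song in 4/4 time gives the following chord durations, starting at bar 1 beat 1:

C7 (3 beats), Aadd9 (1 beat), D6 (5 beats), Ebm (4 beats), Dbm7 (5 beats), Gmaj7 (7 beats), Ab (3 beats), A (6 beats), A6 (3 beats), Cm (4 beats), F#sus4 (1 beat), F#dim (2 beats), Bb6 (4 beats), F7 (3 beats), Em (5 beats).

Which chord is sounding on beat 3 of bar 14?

Em

Beat 3 of bar 14 is beat (14−1)×4 + 3 = 55 overall.
Running totals: C7 ends at 3, Aadd9 ends at 4, D6 ends at 9, Ebm ends at 13, Dbm7 ends at 18, Gmaj7 ends at 25, Ab ends at 28, A ends at 34, A6 ends at 37, Cm ends at 41, F#sus4 ends at 42, F#dim ends at 44, Bb6 ends at 48, F7 ends at 51, Em ends at 56.
Beat 55 falls within Em.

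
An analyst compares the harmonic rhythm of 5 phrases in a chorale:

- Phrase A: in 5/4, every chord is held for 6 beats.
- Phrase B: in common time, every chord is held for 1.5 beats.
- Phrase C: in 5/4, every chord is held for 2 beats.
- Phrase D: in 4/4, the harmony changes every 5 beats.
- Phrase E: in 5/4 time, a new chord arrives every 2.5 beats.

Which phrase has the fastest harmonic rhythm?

Phrase B

A: 5/6 = 5/6 chords/bar.
B: 4/1.5 = 8/3 chords/bar.
C: 5/2 = 2.5 chords/bar.
D: 4/5 = 0.8 chords/bar.
E: 5/2.5 = 2 chords/bar.
Fastest is B at 8/3 chords/bar.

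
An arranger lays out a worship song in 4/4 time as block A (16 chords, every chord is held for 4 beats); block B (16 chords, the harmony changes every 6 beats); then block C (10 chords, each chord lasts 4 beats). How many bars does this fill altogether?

A: 16 × 4 = 64 beats = 16 bars.
B: 16 × 6 = 96 beats = 24 bars.
C: 10 × 4 = 40 beats = 10 bars.
Total: 16 + 24 + 10 = 50 bars.

50 bars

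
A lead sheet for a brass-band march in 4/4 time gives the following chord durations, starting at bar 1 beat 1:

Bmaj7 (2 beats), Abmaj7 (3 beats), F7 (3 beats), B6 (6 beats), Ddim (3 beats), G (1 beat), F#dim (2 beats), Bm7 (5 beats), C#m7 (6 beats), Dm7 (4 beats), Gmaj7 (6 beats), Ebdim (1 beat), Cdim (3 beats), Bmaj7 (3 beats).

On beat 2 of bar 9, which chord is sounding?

Dm7

Beat 2 of bar 9 is beat (9−1)×4 + 2 = 34 overall.
Running totals: Bmaj7 ends at 2, Abmaj7 ends at 5, F7 ends at 8, B6 ends at 14, Ddim ends at 17, G ends at 18, F#dim ends at 20, Bm7 ends at 25, C#m7 ends at 31, Dm7 ends at 35.
Beat 34 falls within Dm7.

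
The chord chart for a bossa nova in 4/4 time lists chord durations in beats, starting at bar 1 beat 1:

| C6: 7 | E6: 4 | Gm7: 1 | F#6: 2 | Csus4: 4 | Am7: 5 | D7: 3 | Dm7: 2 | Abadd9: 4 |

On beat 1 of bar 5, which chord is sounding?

Beat 1 of bar 5 is beat (5−1)×4 + 1 = 17 overall.
Running totals: C6 ends at 7, E6 ends at 11, Gm7 ends at 12, F#6 ends at 14, Csus4 ends at 18.
Beat 17 falls within Csus4.

Csus4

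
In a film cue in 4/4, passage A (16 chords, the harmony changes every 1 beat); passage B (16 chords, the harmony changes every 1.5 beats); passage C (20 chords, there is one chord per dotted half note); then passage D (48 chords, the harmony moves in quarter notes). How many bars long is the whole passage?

37 bars

A: 16 × 1 = 16 beats = 4 bars.
B: 16 × 1.5 = 24 beats = 6 bars.
C: 20 × 3 = 60 beats = 15 bars.
D: 48 × 1 = 48 beats = 12 bars.
Total: 4 + 6 + 15 + 12 = 37 bars.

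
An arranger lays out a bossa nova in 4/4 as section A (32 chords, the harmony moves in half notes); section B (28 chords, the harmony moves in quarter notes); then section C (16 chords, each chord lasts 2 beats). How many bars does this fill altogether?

A: 32 × 2 = 64 beats = 16 bars.
B: 28 × 1 = 28 beats = 7 bars.
C: 16 × 2 = 32 beats = 8 bars.
Total: 16 + 7 + 8 = 31 bars.

31 bars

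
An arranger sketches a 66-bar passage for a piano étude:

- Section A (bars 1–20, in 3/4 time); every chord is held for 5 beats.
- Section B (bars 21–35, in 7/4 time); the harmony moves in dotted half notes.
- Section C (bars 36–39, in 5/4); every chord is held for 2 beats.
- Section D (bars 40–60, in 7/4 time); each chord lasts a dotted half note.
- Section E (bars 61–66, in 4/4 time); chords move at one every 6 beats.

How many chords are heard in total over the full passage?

A: 20·3 = 60 beats, 60/5 = 12 chords.
B: 15·7 = 105 beats, 105/3 = 35 chords.
C: 4·5 = 20 beats, 20/2 = 10 chords.
D: 21·7 = 147 beats, 147/3 = 49 chords.
E: 6·4 = 24 beats, 24/6 = 4 chords.
Total: 12 + 35 + 10 + 49 + 4 = 110.

110 chords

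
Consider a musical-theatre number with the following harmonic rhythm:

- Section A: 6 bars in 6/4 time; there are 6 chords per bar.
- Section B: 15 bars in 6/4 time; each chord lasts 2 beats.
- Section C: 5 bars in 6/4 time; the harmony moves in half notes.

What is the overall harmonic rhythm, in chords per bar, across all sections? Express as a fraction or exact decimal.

48/13 chords per bar

A: 6 × 6 = 36 beats ÷ 1 = 36 chords.
B: 15 × 6 = 90 beats ÷ 2 = 45 chords.
C: 5 × 6 = 30 beats ÷ 2 = 15 chords.
Overall: 96 chords over 26 bars → 96/26 = 48/13 chords per bar.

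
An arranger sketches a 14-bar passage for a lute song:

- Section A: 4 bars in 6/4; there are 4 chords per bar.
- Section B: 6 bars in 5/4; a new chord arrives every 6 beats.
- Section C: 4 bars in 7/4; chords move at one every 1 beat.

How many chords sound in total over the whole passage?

49 chords

A: 4·6 = 24 beats, 24/1.5 = 16 chords.
B: 6·5 = 30 beats, 30/6 = 5 chords.
C: 4·7 = 28 beats, 28/1 = 28 chords.
Total: 16 + 5 + 28 = 49.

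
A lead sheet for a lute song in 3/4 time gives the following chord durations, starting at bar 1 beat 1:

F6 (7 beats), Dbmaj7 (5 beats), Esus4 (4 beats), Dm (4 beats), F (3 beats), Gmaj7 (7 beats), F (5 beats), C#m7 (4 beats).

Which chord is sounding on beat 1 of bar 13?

Beat 1 of bar 13 is beat (13−1)×3 + 1 = 37 overall.
Running totals: F6 ends at 7, Dbmaj7 ends at 12, Esus4 ends at 16, Dm ends at 20, F ends at 23, Gmaj7 ends at 30, F ends at 35, C#m7 ends at 39.
Beat 37 falls within C#m7.

C#m7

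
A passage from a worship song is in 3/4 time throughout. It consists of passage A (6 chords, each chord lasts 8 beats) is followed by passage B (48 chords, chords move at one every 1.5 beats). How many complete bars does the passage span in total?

A: 6 × 8 = 48 beats = 16 bars.
B: 48 × 1.5 = 72 beats = 24 bars.
Total: 16 + 24 = 40 bars.

40 bars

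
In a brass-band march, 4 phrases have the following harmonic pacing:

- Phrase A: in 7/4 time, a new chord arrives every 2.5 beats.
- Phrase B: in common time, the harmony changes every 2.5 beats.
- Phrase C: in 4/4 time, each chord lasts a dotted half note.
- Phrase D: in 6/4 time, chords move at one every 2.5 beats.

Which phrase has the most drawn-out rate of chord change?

A: 7/2.5 = 2.8 chords/bar.
B: 4/2.5 = 1.6 chords/bar.
C: 4/3 = 4/3 chords/bar.
D: 6/2.5 = 2.4 chords/bar.
Slowest is C at 4/3 chords/bar.

Phrase C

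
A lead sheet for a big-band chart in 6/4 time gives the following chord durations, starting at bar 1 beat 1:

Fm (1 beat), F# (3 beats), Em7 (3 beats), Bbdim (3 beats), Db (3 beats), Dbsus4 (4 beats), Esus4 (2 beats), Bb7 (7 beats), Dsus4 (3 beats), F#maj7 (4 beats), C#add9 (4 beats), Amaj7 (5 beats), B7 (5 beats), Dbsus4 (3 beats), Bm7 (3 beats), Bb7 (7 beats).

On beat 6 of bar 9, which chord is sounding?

Bb7

Beat 6 of bar 9 is beat (9−1)×6 + 6 = 54 overall.
Running totals: Fm ends at 1, F# ends at 4, Em7 ends at 7, Bbdim ends at 10, Db ends at 13, Dbsus4 ends at 17, Esus4 ends at 19, Bb7 ends at 26, Dsus4 ends at 29, F#maj7 ends at 33, C#add9 ends at 37, Amaj7 ends at 42, B7 ends at 47, Dbsus4 ends at 50, Bm7 ends at 53, Bb7 ends at 60.
Beat 54 falls within Bb7.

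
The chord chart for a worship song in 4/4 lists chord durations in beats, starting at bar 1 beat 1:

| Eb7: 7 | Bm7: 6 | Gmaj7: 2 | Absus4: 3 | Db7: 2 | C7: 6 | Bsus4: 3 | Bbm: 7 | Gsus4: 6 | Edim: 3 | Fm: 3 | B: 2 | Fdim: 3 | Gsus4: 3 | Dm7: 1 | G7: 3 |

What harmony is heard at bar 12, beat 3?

Beat 3 of bar 12 is beat (12−1)×4 + 3 = 47 overall.
Running totals: Eb7 ends at 7, Bm7 ends at 13, Gmaj7 ends at 15, Absus4 ends at 18, Db7 ends at 20, C7 ends at 26, Bsus4 ends at 29, Bbm ends at 36, Gsus4 ends at 42, Edim ends at 45, Fm ends at 48.
Beat 47 falls within Fm.

Fm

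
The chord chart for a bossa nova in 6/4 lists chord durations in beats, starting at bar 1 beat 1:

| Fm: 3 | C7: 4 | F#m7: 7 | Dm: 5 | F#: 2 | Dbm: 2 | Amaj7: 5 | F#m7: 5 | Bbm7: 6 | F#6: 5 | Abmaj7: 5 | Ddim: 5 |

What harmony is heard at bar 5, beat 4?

Beat 4 of bar 5 is beat (5−1)×6 + 4 = 28 overall.
Running totals: Fm ends at 3, C7 ends at 7, F#m7 ends at 14, Dm ends at 19, F# ends at 21, Dbm ends at 23, Amaj7 ends at 28.
Beat 28 falls within Amaj7.

Amaj7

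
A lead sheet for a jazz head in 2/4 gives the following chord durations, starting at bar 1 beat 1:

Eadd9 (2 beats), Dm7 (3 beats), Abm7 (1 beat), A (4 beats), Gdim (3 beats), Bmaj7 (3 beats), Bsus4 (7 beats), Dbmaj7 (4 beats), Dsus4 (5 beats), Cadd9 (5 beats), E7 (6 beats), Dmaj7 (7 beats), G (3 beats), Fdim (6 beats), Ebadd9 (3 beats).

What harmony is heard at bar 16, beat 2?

Beat 2 of bar 16 is beat (16−1)×2 + 2 = 32 overall.
Running totals: Eadd9 ends at 2, Dm7 ends at 5, Abm7 ends at 6, A ends at 10, Gdim ends at 13, Bmaj7 ends at 16, Bsus4 ends at 23, Dbmaj7 ends at 27, Dsus4 ends at 32.
Beat 32 falls within Dsus4.

Dsus4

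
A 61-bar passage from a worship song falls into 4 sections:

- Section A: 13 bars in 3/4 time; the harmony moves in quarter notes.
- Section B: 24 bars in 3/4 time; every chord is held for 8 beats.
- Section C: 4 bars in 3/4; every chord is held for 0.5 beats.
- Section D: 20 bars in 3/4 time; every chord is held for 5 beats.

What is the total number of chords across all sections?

84 chords

A: 13·3 = 39 beats, 39/1 = 39 chords.
B: 24·3 = 72 beats, 72/8 = 9 chords.
C: 4·3 = 12 beats, 12/0.5 = 24 chords.
D: 20·3 = 60 beats, 60/5 = 12 chords.
Total: 39 + 9 + 24 + 12 = 84.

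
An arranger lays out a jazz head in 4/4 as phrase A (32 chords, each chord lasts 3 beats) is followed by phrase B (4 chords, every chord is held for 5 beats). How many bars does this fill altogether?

A: 32 × 3 = 96 beats = 24 bars.
B: 4 × 5 = 20 beats = 5 bars.
Total: 24 + 5 = 29 bars.

29 bars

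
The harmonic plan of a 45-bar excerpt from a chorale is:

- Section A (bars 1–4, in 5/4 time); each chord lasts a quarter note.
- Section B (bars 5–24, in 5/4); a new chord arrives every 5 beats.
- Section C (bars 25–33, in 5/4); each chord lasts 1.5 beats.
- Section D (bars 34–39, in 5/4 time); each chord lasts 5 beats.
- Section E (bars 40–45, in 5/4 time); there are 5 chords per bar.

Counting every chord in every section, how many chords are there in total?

A has 20 beats and chords last 1 each, so 20 chords.
B has 100 beats and chords last 5 each, so 20 chords.
C has 45 beats and chords last 1.5 each, so 30 chords.
D has 30 beats and chords last 5 each, so 6 chords.
E has 30 beats and chords last 1 each, so 30 chords.
Total: 20 + 20 + 30 + 6 + 30 = 106.

106 chords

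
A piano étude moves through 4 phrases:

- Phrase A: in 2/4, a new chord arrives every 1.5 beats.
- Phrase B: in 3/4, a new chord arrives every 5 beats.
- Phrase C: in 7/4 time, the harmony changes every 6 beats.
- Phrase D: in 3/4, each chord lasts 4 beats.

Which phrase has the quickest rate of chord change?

Phrase A

A: 2 beats/bar ÷ 1.5 beats/chord = 4/3 chords/bar.
B: 3 beats/bar ÷ 5 beats/chord = 0.6 chords/bar.
C: 7 beats/bar ÷ 6 beats/chord = 7/6 chords/bar.
D: 3 beats/bar ÷ 4 beats/chord = 0.75 chords/bar.
Fastest is A at 4/3 chords/bar.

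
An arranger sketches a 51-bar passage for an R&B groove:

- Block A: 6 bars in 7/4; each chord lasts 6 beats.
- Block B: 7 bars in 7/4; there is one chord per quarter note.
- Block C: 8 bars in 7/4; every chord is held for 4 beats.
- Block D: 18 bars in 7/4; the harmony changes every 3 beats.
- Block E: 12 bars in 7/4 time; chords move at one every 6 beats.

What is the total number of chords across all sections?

126 chords

A has 42 beats and chords last 6 each, so 7 chords.
B has 49 beats and chords last 1 each, so 49 chords.
C has 56 beats and chords last 4 each, so 14 chords.
D has 126 beats and chords last 3 each, so 42 chords.
E has 84 beats and chords last 6 each, so 14 chords.
Total: 7 + 49 + 14 + 42 + 14 = 126.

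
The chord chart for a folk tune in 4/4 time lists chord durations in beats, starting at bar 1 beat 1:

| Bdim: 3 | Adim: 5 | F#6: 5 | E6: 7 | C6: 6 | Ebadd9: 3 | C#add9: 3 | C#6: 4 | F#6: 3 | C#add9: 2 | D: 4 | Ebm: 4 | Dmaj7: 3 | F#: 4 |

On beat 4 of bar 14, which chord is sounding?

Beat 4 of bar 14 is beat (14−1)×4 + 4 = 56 overall.
Running totals: Bdim ends at 3, Adim ends at 8, F#6 ends at 13, E6 ends at 20, C6 ends at 26, Ebadd9 ends at 29, C#add9 ends at 32, C#6 ends at 36, F#6 ends at 39, C#add9 ends at 41, D ends at 45, Ebm ends at 49, Dmaj7 ends at 52, F# ends at 56.
Beat 56 falls within F#.

F#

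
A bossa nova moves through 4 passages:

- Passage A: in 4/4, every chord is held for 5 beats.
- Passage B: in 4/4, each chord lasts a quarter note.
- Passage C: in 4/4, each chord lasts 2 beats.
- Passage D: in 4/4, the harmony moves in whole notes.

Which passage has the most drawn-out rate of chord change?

A: 4 beats/bar ÷ 5 beats/chord = 0.8 chords/bar.
B: 4 beats/bar ÷ 1 beat/chord = 4 chords/bar.
C: 4 beats/bar ÷ 2 beats/chord = 2 chords/bar.
D: 4 beats/bar ÷ 4 beats/chord = 1 chord/bar.
Slowest is A at 0.8 chords/bar.

Passage A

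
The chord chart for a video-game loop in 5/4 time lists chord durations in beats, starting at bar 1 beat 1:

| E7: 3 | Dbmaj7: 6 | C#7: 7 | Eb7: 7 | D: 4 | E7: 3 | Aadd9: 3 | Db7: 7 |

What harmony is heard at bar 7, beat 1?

Beat 1 of bar 7 is beat (7−1)×5 + 1 = 31 overall.
Running totals: E7 ends at 3, Dbmaj7 ends at 9, C#7 ends at 16, Eb7 ends at 23, D ends at 27, E7 ends at 30, Aadd9 ends at 33.
Beat 31 falls within Aadd9.

Aadd9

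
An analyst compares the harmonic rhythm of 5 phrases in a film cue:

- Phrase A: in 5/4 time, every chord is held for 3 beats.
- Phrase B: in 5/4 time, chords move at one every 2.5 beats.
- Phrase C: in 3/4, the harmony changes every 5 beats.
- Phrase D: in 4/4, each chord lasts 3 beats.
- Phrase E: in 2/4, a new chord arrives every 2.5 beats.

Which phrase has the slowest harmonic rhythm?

A: 5/3 = 5/3 chords/bar.
B: 5/2.5 = 2 chords/bar.
C: 3/5 = 0.6 chords/bar.
D: 4/3 = 4/3 chords/bar.
E: 2/2.5 = 0.8 chords/bar.
Slowest is C at 0.6 chords/bar.

Phrase C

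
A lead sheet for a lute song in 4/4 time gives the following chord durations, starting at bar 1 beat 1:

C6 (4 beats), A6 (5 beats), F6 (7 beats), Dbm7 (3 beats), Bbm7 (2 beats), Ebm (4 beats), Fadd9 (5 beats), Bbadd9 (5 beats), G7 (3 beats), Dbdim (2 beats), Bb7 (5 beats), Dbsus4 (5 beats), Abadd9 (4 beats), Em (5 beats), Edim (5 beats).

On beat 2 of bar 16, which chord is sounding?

Beat 2 of bar 16 is beat (16−1)×4 + 2 = 62 overall.
Running totals: C6 ends at 4, A6 ends at 9, F6 ends at 16, Dbm7 ends at 19, Bbm7 ends at 21, Ebm ends at 25, Fadd9 ends at 30, Bbadd9 ends at 35, G7 ends at 38, Dbdim ends at 40, Bb7 ends at 45, Dbsus4 ends at 50, Abadd9 ends at 54, Em ends at 59, Edim ends at 64.
Beat 62 falls within Edim.

Edim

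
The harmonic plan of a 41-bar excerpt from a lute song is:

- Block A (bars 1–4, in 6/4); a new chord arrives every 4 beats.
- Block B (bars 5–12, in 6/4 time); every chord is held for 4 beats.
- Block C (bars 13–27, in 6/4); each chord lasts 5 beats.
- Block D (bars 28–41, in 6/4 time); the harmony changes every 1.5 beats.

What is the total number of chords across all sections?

92 chords

A has 24 beats and chords last 4 each, so 6 chords.
B has 48 beats and chords last 4 each, so 12 chords.
C has 90 beats and chords last 5 each, so 18 chords.
D has 84 beats and chords last 1.5 each, so 56 chords.
Total: 6 + 12 + 18 + 56 = 92.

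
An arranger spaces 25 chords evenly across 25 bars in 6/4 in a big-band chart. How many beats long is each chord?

6 beats

25 bars × 6 beats/bar = 150 beats total.
150 beats ÷ 25 chords = 6 beats per chord.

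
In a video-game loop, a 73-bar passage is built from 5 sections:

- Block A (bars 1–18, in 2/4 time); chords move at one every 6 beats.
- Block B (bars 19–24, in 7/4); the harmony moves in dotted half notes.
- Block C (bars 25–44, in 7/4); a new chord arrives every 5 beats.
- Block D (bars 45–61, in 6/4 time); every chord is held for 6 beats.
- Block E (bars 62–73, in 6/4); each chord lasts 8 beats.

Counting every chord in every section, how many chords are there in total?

A has 36 beats and chords last 6 each, so 6 chords.
B has 42 beats and chords last 3 each, so 14 chords.
C has 140 beats and chords last 5 each, so 28 chords.
D has 102 beats and chords last 6 each, so 17 chords.
E has 72 beats and chords last 8 each, so 9 chords.
Total: 6 + 14 + 28 + 17 + 9 = 74.

74 chords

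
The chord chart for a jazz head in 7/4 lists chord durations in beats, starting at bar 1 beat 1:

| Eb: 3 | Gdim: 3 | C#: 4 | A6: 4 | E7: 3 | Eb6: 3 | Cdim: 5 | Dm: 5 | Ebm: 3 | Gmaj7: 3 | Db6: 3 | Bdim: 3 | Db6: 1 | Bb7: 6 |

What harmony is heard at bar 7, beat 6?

Beat 6 of bar 7 is beat (7−1)×7 + 6 = 48 overall.
Running totals: Eb ends at 3, Gdim ends at 6, C# ends at 10, A6 ends at 14, E7 ends at 17, Eb6 ends at 20, Cdim ends at 25, Dm ends at 30, Ebm ends at 33, Gmaj7 ends at 36, Db6 ends at 39, Bdim ends at 42, Db6 ends at 43, Bb7 ends at 49.
Beat 48 falls within Bb7.

Bb7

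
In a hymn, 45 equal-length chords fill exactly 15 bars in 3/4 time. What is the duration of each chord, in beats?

1 beat

15 bars × 3 beats/bar = 45 beats total.
45 beats ÷ 45 chords = 1 beats per chord.
(That is a quarter note.)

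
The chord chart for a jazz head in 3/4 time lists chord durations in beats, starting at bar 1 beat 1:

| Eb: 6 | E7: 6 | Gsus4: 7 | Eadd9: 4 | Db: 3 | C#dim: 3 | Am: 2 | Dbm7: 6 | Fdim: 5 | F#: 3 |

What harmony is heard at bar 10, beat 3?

Beat 3 of bar 10 is beat (10−1)×3 + 3 = 30 overall.
Running totals: Eb ends at 6, E7 ends at 12, Gsus4 ends at 19, Eadd9 ends at 23, Db ends at 26, C#dim ends at 29, Am ends at 31.
Beat 30 falls within Am.

Am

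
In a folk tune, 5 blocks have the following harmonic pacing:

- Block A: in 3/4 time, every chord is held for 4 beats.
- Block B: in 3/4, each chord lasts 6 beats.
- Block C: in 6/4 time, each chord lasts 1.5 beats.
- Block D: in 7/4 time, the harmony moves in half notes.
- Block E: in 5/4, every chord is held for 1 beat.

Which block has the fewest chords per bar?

Block B

A: 3/4 = 0.75 chords/bar.
B: 3/6 = 0.5 chords/bar.
C: 6/1.5 = 4 chords/bar.
D: 7/2 = 3.5 chords/bar.
E: 5/1 = 5 chords/bar.
Slowest is B at 0.5 chords/bar.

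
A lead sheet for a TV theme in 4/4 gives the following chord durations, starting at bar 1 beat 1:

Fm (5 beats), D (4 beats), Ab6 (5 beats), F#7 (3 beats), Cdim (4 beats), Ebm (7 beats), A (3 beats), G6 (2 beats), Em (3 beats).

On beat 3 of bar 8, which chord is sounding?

A

Beat 3 of bar 8 is beat (8−1)×4 + 3 = 31 overall.
Running totals: Fm ends at 5, D ends at 9, Ab6 ends at 14, F#7 ends at 17, Cdim ends at 21, Ebm ends at 28, A ends at 31.
Beat 31 falls within A.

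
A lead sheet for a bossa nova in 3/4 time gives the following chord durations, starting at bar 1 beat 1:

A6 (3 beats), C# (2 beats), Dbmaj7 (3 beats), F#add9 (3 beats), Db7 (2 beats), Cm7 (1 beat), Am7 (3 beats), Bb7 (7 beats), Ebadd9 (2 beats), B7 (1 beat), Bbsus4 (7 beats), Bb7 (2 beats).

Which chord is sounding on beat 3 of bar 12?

Beat 3 of bar 12 is beat (12−1)×3 + 3 = 36 overall.
Running totals: A6 ends at 3, C# ends at 5, Dbmaj7 ends at 8, F#add9 ends at 11, Db7 ends at 13, Cm7 ends at 14, Am7 ends at 17, Bb7 ends at 24, Ebadd9 ends at 26, B7 ends at 27, Bbsus4 ends at 34, Bb7 ends at 36.
Beat 36 falls within Bb7.

Bb7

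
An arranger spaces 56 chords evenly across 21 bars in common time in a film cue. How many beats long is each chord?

21 bars × 4 beats/bar = 84 beats total.
84 beats ÷ 56 chords = 1.5 beats per chord.
(That is a dotted quarter note.)

1.5 beats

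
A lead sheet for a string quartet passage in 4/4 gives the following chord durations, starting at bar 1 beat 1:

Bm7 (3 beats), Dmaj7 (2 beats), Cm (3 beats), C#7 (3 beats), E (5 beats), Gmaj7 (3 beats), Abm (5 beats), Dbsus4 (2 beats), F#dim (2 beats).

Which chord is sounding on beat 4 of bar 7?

Beat 4 of bar 7 is beat (7−1)×4 + 4 = 28 overall.
Running totals: Bm7 ends at 3, Dmaj7 ends at 5, Cm ends at 8, C#7 ends at 11, E ends at 16, Gmaj7 ends at 19, Abm ends at 24, Dbsus4 ends at 26, F#dim ends at 28.
Beat 28 falls within F#dim.

F#dim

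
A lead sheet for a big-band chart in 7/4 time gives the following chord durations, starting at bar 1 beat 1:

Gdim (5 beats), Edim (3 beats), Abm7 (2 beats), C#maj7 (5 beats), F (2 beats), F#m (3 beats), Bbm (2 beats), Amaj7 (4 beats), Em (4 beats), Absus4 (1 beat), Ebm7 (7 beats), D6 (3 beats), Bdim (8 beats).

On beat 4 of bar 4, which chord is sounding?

Beat 4 of bar 4 is beat (4−1)×7 + 4 = 25 overall.
Running totals: Gdim ends at 5, Edim ends at 8, Abm7 ends at 10, C#maj7 ends at 15, F ends at 17, F#m ends at 20, Bbm ends at 22, Amaj7 ends at 26.
Beat 25 falls within Amaj7.

Amaj7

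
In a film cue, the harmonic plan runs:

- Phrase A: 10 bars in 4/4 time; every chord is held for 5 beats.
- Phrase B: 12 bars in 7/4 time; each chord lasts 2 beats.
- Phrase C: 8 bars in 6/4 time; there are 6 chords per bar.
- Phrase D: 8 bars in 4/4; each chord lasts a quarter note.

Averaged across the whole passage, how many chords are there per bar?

A: 10 bars of 4 beats is 40 beats; at 5 beats each that's 8 chords.
B: 12 bars of 7 beats is 84 beats; at 2 beats each that's 42 chords.
C: 8 bars of 6 beats is 48 beats; at 1 beat each that's 48 chords.
D: 8 bars of 4 beats is 32 beats; at 1 beat each that's 32 chords.
Overall: 130 chords over 38 bars → 130/38 = 65/19 chords per bar.

65/19 chords per bar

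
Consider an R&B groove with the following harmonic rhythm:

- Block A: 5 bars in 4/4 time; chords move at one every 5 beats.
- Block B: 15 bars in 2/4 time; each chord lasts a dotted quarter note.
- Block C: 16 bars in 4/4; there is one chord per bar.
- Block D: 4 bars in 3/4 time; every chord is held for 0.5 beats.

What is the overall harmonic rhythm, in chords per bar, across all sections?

1.6 chords per bar

A: 5 × 4 = 20 beats ÷ 5 = 4 chords.
B: 15 × 2 = 30 beats ÷ 1.5 = 20 chords.
C: 16 × 4 = 64 beats ÷ 4 = 16 chords.
D: 4 × 3 = 12 beats ÷ 0.5 = 24 chords.
Overall: 64 chords over 40 bars → 64/40 = 1.6 chords per bar.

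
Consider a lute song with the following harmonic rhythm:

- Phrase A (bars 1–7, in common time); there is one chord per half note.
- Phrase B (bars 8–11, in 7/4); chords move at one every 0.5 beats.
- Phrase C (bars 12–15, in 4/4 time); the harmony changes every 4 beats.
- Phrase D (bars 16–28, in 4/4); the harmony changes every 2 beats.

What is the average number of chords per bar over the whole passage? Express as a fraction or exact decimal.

A: 7 bars of 4 beats is 28 beats; at 2 beats each that's 14 chords.
B: 4 bars of 7 beats is 28 beats; at 0.5 beats each that's 56 chords.
C: 4 bars of 4 beats is 16 beats; at 4 beats each that's 4 chords.
D: 13 bars of 4 beats is 52 beats; at 2 beats each that's 26 chords.
Overall: 100 chords over 28 bars → 100/28 = 25/7 chords per bar.

25/7 chords per bar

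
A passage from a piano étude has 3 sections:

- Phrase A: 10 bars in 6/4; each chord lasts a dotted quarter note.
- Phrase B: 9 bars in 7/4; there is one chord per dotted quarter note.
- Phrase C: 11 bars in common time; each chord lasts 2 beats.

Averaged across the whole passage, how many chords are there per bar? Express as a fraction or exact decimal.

52/15 chords per bar

A: 10 bars of 6 beats is 60 beats; at 1.5 beats each that's 40 chords.
B: 9 bars of 7 beats is 63 beats; at 1.5 beats each that's 42 chords.
C: 11 bars of 4 beats is 44 beats; at 2 beats each that's 22 chords.
Overall: 104 chords over 30 bars → 104/30 = 52/15 chords per bar.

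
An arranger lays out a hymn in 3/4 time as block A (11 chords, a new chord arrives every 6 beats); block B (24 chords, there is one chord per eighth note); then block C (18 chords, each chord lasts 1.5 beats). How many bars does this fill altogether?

35 bars

A: 11 × 6 = 66 beats = 22 bars.
B: 24 × 0.5 = 12 beats = 4 bars.
C: 18 × 1.5 = 27 beats = 9 bars.
Total: 22 + 4 + 9 = 35 bars.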